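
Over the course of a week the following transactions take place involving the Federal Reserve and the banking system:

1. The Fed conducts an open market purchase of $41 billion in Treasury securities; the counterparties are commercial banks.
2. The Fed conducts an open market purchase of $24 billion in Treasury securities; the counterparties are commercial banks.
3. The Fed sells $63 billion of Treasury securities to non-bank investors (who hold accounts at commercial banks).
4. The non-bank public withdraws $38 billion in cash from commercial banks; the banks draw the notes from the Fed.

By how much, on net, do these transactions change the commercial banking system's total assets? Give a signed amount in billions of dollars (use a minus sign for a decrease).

-$101 billion

OMO purchase (from banks) $41 billion: just an asset swap on bank balance sheets → 0.
OMO purchase (from banks) $24 billion: just an asset swap on bank balance sheets → 0.
Asset sale (to non-banks) $63 billion: bank balance sheets shrink → −$63B.
Currency withdrawal $38 billion: bank balance sheets shrink → −$38B.
Net: 0 + 0 − 63 − 38 = -$101 billion.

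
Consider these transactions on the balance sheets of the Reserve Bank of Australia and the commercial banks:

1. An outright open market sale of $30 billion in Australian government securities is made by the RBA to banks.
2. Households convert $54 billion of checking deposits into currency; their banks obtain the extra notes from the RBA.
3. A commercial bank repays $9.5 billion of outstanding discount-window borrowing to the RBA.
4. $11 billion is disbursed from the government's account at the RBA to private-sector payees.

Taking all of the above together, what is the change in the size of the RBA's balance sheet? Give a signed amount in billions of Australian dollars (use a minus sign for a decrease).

-$39.5 billion

RBA balance sheet:
  Assets:      Securities −$30B, Loans to banks −$9.5B
  Liabilities: Bank reserves −$82.5B, Currency in circulation +$54B, Government deposits −$11B
Change in total RBA assets = -$39.5 billion.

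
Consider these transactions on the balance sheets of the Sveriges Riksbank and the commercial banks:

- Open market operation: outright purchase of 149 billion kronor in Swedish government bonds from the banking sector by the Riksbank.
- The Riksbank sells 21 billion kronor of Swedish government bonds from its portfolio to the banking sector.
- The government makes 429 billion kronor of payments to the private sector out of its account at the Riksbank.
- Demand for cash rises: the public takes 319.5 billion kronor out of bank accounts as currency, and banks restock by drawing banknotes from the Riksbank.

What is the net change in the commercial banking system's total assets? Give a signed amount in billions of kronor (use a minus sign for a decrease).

Riksbank balance sheet:
  Assets:      Securities +128B
  Liabilities: Bank reserves +237.5B, Currency in circulation +319.5B, Government deposits −429B
Commercial banking system:
  Assets:      Reserves at CB +237.5B, Securities −128B
  Liabilities: Checkable deposits +109.5B
Change in total bank assets = +109.5 billion.

+109.5 billion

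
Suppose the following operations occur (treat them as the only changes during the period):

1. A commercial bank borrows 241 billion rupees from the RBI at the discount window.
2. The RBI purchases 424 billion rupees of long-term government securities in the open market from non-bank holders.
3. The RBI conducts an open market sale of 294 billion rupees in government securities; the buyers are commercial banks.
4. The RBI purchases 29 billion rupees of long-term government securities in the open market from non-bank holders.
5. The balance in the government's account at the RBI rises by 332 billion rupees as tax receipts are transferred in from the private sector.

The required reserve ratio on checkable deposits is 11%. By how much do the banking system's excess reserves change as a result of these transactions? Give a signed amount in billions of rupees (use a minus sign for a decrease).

Discount-window loan 241 billion rupees: reserves +241B, deposits 0.
Asset purchase (from non-banks) 424 billion rupees: reserves +424B, deposits +424B.
OMO sale (to banks) 294 billion rupees: reserves −294B, deposits 0.
Asset purchase (from non-banks) 29 billion rupees: reserves +29B, deposits +29B.
Government account inflow 332 billion rupees: reserves −332B, deposits −332B.
Totals: Δreserves = +68B, Δdeposits = +121B.
Δrequired reserves = 11% × +121B = +13.31B.
Δexcess reserves = Δreserves − Δrequired = +68B − (+13.31B) = +54.69 billion.

+54.69 billion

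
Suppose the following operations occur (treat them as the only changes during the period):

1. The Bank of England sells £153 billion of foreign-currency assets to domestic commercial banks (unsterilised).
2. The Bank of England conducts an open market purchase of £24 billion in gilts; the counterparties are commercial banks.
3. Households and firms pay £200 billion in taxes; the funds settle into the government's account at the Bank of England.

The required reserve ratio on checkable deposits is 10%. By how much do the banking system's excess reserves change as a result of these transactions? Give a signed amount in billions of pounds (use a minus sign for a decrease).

FX sale £153 billion: reserves −£153B, deposits 0.
OMO purchase (from banks) £24 billion: reserves +£24B, deposits 0.
Government account inflow £200 billion: reserves −£200B, deposits −£200B.
Totals: Δreserves = −£329B, Δdeposits = −£200B.
Δrequired reserves = 10% × −£200B = −£20B.
Δexcess reserves = Δreserves − Δrequired = −£329B − (−£20B) = -£309 billion.

-£309 billion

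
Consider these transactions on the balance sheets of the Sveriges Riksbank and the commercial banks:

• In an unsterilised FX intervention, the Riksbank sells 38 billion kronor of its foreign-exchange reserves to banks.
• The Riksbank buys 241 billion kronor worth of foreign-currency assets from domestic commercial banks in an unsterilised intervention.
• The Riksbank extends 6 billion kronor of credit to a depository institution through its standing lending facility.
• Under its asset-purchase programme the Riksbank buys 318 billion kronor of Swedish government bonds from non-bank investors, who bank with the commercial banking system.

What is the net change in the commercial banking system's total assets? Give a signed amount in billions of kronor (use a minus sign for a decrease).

FX sale 38 billion kronor: just an asset swap on bank balance sheets → 0.
FX purchase 241 billion kronor: just an asset swap on bank balance sheets → 0.
Discount-window loan 6 billion kronor: bank balance sheets expand → +6B.
Asset purchase (from non-banks) 318 billion kronor: bank balance sheets expand → +318B.
Net: 0 + 0 + 6 + 318 = +324 billion.

+324 billion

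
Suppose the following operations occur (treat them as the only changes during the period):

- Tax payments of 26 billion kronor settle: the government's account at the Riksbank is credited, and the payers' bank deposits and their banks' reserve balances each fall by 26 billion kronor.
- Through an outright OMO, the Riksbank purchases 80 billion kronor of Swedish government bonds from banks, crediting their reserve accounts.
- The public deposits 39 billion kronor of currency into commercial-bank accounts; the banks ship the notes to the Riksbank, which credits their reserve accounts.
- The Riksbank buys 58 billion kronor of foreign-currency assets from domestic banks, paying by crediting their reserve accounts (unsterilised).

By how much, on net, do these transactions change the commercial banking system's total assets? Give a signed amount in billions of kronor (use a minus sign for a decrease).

Riksbank balance sheet:
  Assets:      Securities +80B, Foreign assets +58B
  Liabilities: Bank reserves +151B, Currency in circulation −39B, Government deposits +26B
Commercial banking system:
  Assets:      Reserves at CB +151B, Securities −80B, Foreign assets −58B
  Liabilities: Checkable deposits +13B
Change in total bank assets = +13 billion.

+13 billion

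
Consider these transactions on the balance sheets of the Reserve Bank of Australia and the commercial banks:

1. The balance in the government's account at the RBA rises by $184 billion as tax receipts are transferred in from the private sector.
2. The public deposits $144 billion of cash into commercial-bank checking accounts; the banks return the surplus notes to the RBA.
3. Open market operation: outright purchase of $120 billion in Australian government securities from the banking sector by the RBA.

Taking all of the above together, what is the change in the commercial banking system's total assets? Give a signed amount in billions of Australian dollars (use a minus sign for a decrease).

Government account inflow $184 billion: bank balance sheets shrink → −$184B.
Currency deposit $144 billion: bank balance sheets expand → +$144B.
OMO purchase (from banks) $120 billion: just an asset swap on bank balance sheets → 0.
Net: −184 + 144 + 0 = -$40 billion.

-$40 billion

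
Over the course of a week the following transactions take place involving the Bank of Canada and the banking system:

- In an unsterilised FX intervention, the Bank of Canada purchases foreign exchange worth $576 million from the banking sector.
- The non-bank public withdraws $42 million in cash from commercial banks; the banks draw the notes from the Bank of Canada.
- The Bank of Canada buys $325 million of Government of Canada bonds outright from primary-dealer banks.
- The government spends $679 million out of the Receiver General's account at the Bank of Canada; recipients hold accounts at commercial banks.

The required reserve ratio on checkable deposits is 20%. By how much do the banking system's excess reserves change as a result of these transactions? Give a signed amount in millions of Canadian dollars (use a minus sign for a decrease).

+$1410.6 million

FX purchase $576 million: reserves +$576M, deposits 0.
Currency withdrawal $42 million: reserves −$42M, deposits −$42M.
OMO purchase (from banks) $325 million: reserves +$325M, deposits 0.
Government spending $679 million: reserves +$679M, deposits +$679M.
Totals: Δreserves = +$1538M, Δdeposits = +$637M.
Δrequired reserves = 20% × +$637M = +$127.4M.
Δexcess reserves = Δreserves − Δrequired = +$1538M − (+$127.4M) = +$1410.6 million.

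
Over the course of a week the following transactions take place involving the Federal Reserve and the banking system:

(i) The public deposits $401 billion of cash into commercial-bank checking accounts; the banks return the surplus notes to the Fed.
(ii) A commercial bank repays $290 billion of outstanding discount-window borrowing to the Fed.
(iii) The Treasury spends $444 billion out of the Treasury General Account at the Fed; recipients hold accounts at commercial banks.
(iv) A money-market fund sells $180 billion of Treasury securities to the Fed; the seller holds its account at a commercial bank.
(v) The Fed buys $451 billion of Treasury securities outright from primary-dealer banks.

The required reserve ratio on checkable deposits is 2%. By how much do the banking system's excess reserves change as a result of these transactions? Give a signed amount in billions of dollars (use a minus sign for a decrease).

Currency deposit $401 billion: reserves +$401B, deposits +$401B.
Discount-window repayment $290 billion: reserves −$290B, deposits 0.
Government spending $444 billion: reserves +$444B, deposits +$444B.
Asset purchase (from non-banks) $180 billion: reserves +$180B, deposits +$180B.
OMO purchase (from banks) $451 billion: reserves +$451B, deposits 0.
Totals: Δreserves = +$1186B, Δdeposits = +$1025B.
Δrequired reserves = 2% × +$1025B = +$20.5B.
Δexcess reserves = Δreserves − Δrequired = +$1186B − (+$20.5B) = +$1165.5 billion.

+$1165.5 billion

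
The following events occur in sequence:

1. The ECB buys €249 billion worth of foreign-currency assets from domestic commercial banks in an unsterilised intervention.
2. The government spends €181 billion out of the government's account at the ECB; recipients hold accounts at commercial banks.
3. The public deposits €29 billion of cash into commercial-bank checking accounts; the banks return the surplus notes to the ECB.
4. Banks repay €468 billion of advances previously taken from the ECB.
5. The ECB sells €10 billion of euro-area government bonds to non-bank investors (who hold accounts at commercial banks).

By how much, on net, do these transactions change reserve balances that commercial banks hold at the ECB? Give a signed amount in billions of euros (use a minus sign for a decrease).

ECB balance sheet:
  Assets:      Securities −€10B, Loans to banks −€468B, Foreign assets +€249B
  Liabilities: Bank reserves −€19B, Currency in circulation −€29B, Government deposits −€181B
Commercial banking system:
  Assets:      Reserves at CB −€19B, Foreign assets −€249B
  Liabilities: Checkable deposits +€200B, Borrowings from CB −€468B
So the change in reserve balances that commercial banks hold at the ECB is -€19 billion.

-€19 billion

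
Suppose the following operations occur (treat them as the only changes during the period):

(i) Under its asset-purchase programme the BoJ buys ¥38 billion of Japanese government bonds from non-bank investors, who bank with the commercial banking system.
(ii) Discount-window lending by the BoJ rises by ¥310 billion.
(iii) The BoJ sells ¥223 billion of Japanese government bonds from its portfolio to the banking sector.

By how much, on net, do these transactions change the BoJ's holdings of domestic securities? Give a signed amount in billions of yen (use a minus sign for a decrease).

Asset purchase (from non-banks) ¥38 billion: securities added to the BoJ's portfolio → +¥38B.
Discount-window loan ¥310 billion: the BoJ's securities portfolio is untouched → 0.
OMO sale (to banks) ¥223 billion: securities removed from the BoJ's portfolio → −¥223B.
Net: 38 + 0 − 223 = -¥185 billion.

-¥185 billion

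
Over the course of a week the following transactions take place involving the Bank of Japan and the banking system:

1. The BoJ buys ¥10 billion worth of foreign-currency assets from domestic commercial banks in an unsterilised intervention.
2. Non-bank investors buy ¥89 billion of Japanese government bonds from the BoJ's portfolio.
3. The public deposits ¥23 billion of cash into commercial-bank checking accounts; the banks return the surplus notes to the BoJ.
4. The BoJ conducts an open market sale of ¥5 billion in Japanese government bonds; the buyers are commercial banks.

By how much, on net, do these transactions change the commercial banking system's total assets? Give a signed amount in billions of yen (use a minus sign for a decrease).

FX purchase ¥10 billion: just an asset swap on bank balance sheets → 0.
Asset sale (to non-banks) ¥89 billion: bank balance sheets shrink → −¥89B.
Currency deposit ¥23 billion: bank balance sheets expand → +¥23B.
OMO sale (to banks) ¥5 billion: just an asset swap on bank balance sheets → 0.
Net: 0 − 89 + 23 + 0 = -¥66 billion.

-¥66 billion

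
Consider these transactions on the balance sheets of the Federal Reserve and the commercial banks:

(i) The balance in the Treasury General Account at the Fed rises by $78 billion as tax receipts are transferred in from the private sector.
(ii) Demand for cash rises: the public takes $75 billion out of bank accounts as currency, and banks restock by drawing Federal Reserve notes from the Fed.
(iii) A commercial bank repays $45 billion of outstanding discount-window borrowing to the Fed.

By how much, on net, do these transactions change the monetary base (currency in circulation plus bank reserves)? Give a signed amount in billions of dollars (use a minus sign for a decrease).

Government account inflow $78 billion: reserves shift to a non-base liability → −$78B.
Currency withdrawal $75 billion: just a shift between currency and reserves — both are base money → 0.
Discount-window repayment $45 billion: Fed balance sheet contracts → −$45B.
Net: −78 + 0 − 45 = -$123 billion.

-$123 billion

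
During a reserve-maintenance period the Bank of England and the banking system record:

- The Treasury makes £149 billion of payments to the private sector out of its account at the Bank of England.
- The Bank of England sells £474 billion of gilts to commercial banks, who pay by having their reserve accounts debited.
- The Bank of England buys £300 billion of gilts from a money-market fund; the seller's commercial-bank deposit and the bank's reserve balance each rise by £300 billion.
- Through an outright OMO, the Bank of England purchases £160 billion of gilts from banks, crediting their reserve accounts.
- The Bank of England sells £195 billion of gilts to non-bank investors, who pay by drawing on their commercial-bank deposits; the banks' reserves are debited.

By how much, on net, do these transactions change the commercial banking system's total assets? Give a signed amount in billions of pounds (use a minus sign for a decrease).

+£254 billion

Government spending £149 billion: bank balance sheets expand → +£149B.
OMO sale (to banks) £474 billion: just an asset swap on bank balance sheets → 0.
Asset purchase (from non-banks) £300 billion: bank balance sheets expand → +£300B.
OMO purchase (from banks) £160 billion: just an asset swap on bank balance sheets → 0.
Asset sale (to non-banks) £195 billion: bank balance sheets shrink → −£195B.
Net: 149 + 0 + 300 + 0 − 195 = +£254 billion.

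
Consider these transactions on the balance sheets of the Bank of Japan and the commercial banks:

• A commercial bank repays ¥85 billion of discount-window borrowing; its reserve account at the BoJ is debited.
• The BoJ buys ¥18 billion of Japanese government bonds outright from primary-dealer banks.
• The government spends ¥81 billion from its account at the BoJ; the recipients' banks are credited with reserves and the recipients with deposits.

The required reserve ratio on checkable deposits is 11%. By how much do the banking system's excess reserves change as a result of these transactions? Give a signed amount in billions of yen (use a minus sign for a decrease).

Discount-window repayment ¥85 billion: reserves −¥85B, deposits 0.
OMO purchase (from banks) ¥18 billion: reserves +¥18B, deposits 0.
Government spending ¥81 billion: reserves +¥81B, deposits +¥81B.
Totals: Δreserves = +¥14B, Δdeposits = +¥81B.
Δrequired reserves = 11% × +¥81B = +¥8.91B.
Δexcess reserves = Δreserves − Δrequired = +¥14B − (+¥8.91B) = +¥5.09 billion.

+¥5.09 billion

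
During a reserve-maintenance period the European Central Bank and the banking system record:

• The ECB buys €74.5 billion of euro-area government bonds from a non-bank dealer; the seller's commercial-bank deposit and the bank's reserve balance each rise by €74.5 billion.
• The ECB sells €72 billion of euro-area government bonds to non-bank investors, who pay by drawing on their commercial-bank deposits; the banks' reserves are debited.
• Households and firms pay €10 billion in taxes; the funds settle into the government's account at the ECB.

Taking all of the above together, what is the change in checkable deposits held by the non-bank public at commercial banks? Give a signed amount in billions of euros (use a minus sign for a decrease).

Asset purchase (from non-banks) €74.5 billion: non-bank counterparties' bank balances rise → +€74.5B.
Asset sale (to non-banks) €72 billion: non-bank counterparties' bank balances fall → −€72B.
Government account inflow €10 billion: non-bank counterparties' bank balances fall → −€10B.
Net: 74.5 − 72 − 10 = -€7.5 billion.

-€7.5 billion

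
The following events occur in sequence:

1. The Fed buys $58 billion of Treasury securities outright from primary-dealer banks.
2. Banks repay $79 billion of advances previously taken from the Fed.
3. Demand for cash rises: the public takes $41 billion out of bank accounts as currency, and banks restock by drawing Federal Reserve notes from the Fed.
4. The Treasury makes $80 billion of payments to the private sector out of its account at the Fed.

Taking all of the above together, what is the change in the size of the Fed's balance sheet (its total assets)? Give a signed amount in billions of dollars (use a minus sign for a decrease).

-$21 billion

Fed balance sheet:
  Assets:      Securities +$58B, Loans to banks −$79B
  Liabilities: Bank reserves +$18B, Currency in circulation +$41B, Government deposits −$80B
Commercial banking system:
  Assets:      Reserves at CB +$18B, Securities −$58B
  Liabilities: Checkable deposits +$39B, Borrowings from CB −$79B
Change in total Fed assets = -$21 billion.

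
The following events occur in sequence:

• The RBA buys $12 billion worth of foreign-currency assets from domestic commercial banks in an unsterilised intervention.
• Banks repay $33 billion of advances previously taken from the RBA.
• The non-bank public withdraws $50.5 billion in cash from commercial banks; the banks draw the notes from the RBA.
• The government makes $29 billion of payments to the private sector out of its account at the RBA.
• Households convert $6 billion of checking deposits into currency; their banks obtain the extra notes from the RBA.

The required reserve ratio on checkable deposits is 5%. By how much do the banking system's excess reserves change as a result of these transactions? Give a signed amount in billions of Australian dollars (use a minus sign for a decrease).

FX purchase $12 billion: reserves +$12B, deposits 0.
Discount-window repayment $33 billion: reserves −$33B, deposits 0.
Currency withdrawal $50.5 billion: reserves −$50.5B, deposits −$50.5B.
Government spending $29 billion: reserves +$29B, deposits +$29B.
Currency withdrawal $6 billion: reserves −$6B, deposits −$6B.
Totals: Δreserves = −$48.5B, Δdeposits = −$27.5B.
Δrequired reserves = 5% × −$27.5B = −$1.375B.
Δexcess reserves = Δreserves − Δrequired = −$48.5B − (−$1.375B) = -$47.125 billion.

-$47.125 billion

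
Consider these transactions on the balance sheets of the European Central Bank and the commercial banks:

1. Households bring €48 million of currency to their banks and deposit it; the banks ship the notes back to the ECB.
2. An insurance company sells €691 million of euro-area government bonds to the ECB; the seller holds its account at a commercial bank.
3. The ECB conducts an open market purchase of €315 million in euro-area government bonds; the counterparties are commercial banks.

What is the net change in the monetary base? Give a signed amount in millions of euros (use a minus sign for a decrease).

Currency deposit €48 million: just a shift between currency and reserves — both are base money → 0.
Asset purchase (from non-banks) €691 million: ECB balance sheet expands → +€691M.
OMO purchase (from banks) €315 million: ECB balance sheet expands → +€315M.
Net: 0 + 691 + 315 = +€1006 million.

+€1006 million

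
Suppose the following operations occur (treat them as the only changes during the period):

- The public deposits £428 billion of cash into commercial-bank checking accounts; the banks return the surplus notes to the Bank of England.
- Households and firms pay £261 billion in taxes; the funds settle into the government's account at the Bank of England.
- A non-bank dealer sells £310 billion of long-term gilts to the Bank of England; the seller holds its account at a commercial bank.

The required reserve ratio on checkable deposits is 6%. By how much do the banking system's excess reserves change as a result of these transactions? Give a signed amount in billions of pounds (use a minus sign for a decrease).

+£448.38 billion

Currency deposit £428 billion: reserves +£428B, deposits +£428B.
Government account inflow £261 billion: reserves −£261B, deposits −£261B.
Asset purchase (from non-banks) £310 billion: reserves +£310B, deposits +£310B.
Totals: Δreserves = +£477B, Δdeposits = +£477B.
Δrequired reserves = 6% × +£477B = +£28.62B.
Δexcess reserves = Δreserves − Δrequired = +£477B − (+£28.62B) = +£448.38 billion.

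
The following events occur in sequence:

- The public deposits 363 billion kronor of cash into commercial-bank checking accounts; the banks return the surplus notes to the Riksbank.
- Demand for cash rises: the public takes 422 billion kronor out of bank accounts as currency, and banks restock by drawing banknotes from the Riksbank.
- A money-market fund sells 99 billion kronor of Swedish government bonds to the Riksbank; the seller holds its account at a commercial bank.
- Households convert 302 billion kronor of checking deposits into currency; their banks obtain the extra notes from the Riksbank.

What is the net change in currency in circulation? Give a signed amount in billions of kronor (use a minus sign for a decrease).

+361 billion

Currency deposit 363 billion kronor: notes return to the central bank → −363B.
Currency withdrawal 422 billion kronor: notes leave the central bank → +422B.
Asset purchase (from non-banks) 99 billion kronor: no currency enters or leaves circulation → 0.
Currency withdrawal 302 billion kronor: notes leave the central bank → +302B.
Net: −363 + 422 + 0 + 302 = +361 billion.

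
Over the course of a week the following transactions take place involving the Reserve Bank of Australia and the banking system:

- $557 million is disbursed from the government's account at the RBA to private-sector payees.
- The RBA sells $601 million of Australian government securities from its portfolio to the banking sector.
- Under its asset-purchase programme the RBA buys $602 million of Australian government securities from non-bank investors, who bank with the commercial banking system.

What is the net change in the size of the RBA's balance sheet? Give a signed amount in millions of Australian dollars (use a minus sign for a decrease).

+$1 million

RBA balance sheet:
  Assets:      Securities +$1M
  Liabilities: Bank reserves +$558M, Government deposits −$557M
Commercial banking system:
  Assets:      Reserves at CB +$558M, Securities +$601M
  Liabilities: Checkable deposits +$1159M
Change in total RBA assets = +$1 million.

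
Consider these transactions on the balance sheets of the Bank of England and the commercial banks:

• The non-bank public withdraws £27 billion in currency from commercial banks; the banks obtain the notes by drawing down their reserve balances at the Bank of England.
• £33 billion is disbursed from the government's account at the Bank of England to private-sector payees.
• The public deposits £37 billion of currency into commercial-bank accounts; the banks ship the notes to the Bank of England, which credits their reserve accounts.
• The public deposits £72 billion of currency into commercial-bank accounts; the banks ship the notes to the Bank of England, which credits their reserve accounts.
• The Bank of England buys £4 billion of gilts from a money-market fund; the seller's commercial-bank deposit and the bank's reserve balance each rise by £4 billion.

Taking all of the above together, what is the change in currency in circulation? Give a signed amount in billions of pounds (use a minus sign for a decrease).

Currency withdrawal £27 billion: notes leave the central bank → +£27B.
Government spending £33 billion: no currency enters or leaves circulation → 0.
Currency deposit £37 billion: notes return to the central bank → −£37B.
Currency deposit £72 billion: notes return to the central bank → −£72B.
Asset purchase (from non-banks) £4 billion: no currency enters or leaves circulation → 0.
Net: 27 + 0 − 37 − 72 + 0 = -£82 billion.

-£82 billion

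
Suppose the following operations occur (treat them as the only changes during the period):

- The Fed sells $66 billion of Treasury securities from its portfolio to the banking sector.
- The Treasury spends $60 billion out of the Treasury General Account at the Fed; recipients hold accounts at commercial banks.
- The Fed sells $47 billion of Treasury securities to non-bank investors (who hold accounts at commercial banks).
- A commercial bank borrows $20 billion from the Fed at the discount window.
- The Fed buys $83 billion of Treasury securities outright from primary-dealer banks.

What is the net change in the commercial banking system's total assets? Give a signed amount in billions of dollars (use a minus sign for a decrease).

OMO sale (to banks) $66 billion: just an asset swap on bank balance sheets → 0.
Government spending $60 billion: bank balance sheets expand → +$60B.
Asset sale (to non-banks) $47 billion: bank balance sheets shrink → −$47B.
Discount-window loan $20 billion: bank balance sheets expand → +$20B.
OMO purchase (from banks) $83 billion: just an asset swap on bank balance sheets → 0.
Net: 0 + 60 − 47 + 20 + 0 = +$33 billion.

+$33 billion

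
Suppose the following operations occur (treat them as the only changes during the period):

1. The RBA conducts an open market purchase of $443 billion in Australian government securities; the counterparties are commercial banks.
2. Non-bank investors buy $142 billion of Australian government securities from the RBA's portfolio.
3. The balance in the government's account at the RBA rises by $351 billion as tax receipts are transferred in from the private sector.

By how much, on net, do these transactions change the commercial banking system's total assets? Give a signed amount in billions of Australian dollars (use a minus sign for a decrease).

OMO purchase (from banks) $443 billion: just an asset swap on bank balance sheets → 0.
Asset sale (to non-banks) $142 billion: bank balance sheets shrink → −$142B.
Government account inflow $351 billion: bank balance sheets shrink → −$351B.
Net: 0 − 142 − 351 = -$493 billion.

-$493 billion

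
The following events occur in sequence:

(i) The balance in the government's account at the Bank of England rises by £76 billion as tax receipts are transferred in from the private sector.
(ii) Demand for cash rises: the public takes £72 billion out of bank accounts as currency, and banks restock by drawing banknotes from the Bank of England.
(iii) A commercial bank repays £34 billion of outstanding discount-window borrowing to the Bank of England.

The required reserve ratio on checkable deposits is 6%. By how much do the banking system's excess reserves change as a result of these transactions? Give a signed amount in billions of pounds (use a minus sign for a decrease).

-£173.12 billion

Government account inflow £76 billion: reserves −£76B, deposits −£76B.
Currency withdrawal £72 billion: reserves −£72B, deposits −£72B.
Discount-window repayment £34 billion: reserves −£34B, deposits 0.
Totals: Δreserves = −£182B, Δdeposits = −£148B.
Δrequired reserves = 6% × −£148B = −£8.88B.
Δexcess reserves = Δreserves − Δrequired = −£182B − (−£8.88B) = -£173.12 billion.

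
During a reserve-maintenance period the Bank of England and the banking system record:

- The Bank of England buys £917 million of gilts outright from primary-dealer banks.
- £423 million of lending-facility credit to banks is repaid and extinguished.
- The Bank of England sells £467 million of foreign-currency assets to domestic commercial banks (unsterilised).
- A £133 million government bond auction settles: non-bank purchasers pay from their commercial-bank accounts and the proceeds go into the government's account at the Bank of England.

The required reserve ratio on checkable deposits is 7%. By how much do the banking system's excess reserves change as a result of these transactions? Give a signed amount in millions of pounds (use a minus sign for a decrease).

OMO purchase (from banks) £917 million: reserves +£917M, deposits 0.
Discount-window repayment £423 million: reserves −£423M, deposits 0.
FX sale £467 million: reserves −£467M, deposits 0.
Government account inflow £133 million: reserves −£133M, deposits −£133M.
Totals: Δreserves = −£106M, Δdeposits = −£133M.
Δrequired reserves = 7% × −£133M = −£9.31M.
Δexcess reserves = Δreserves − Δrequired = −£106M − (−£9.31M) = -£96.69 million.

-£96.69 million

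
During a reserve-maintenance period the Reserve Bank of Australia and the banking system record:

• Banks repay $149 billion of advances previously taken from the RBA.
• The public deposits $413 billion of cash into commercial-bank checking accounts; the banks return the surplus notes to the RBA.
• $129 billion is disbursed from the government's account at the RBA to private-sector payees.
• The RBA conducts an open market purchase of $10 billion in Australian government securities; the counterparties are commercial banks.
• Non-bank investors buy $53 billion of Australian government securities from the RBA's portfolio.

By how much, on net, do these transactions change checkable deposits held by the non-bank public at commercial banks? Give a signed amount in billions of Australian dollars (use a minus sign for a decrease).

+$489 billion

RBA balance sheet:
  Assets:      Securities −$43B, Loans to banks −$149B
  Liabilities: Bank reserves +$350B, Currency in circulation −$413B, Government deposits −$129B
Commercial banking system:
  Assets:      Reserves at CB +$350B, Securities −$10B
  Liabilities: Checkable deposits +$489B, Borrowings from CB −$149B
So the change in checkable deposits held by the non-bank public at commercial banks is +$489 billion.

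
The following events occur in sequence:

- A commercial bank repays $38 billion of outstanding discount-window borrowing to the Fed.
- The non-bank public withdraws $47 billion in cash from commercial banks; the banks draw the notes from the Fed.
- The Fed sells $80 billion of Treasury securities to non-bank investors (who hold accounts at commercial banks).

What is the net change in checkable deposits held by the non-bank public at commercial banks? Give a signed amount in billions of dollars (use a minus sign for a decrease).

-$127 billion

Fed balance sheet:
  Assets:      Securities −$80B, Loans to banks −$38B
  Liabilities: Bank reserves −$165B, Currency in circulation +$47B
Commercial banking system:
  Assets:      Reserves at CB −$165B
  Liabilities: Checkable deposits −$127B, Borrowings from CB −$38B
So the change in checkable deposits held by the non-bank public at commercial banks is -$127 billion.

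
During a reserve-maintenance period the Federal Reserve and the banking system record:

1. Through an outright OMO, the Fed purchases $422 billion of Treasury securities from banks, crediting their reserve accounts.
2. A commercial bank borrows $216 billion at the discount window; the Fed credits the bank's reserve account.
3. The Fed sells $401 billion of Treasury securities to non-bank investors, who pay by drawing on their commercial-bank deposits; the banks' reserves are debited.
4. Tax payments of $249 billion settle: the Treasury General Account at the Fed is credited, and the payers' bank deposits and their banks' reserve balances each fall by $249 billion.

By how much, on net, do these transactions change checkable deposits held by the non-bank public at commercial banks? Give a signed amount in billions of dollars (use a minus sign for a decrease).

OMO purchase (from banks) $422 billion: the counterparty is a bank, so public deposits are unchanged → 0.
Discount-window loan $216 billion: the counterparty is a bank, so public deposits are unchanged → 0.
Asset sale (to non-banks) $401 billion: non-bank counterparties' bank balances fall → −$401B.
Government account inflow $249 billion: non-bank counterparties' bank balances fall → −$249B.
Net: 0 + 0 − 401 − 249 = -$650 billion.

-$650 billion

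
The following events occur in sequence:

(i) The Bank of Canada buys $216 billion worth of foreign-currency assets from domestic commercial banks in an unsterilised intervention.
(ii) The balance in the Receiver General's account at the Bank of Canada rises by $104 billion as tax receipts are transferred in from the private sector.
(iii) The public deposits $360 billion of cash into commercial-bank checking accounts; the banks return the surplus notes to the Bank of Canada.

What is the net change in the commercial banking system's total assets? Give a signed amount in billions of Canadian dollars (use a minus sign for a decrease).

FX purchase $216 billion: just an asset swap on bank balance sheets → 0.
Government account inflow $104 billion: bank balance sheets shrink → −$104B.
Currency deposit $360 billion: bank balance sheets expand → +$360B.
Net: 0 − 104 + 360 = +$256 billion.

+$256 billion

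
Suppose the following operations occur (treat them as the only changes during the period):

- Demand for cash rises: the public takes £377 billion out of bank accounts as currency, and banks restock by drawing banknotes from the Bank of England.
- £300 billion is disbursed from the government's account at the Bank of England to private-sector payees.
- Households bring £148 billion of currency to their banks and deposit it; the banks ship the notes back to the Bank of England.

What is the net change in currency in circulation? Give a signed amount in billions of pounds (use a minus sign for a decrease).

+£229 billion

Currency withdrawal £377 billion: notes leave the central bank → +£377B.
Government spending £300 billion: no currency enters or leaves circulation → 0.
Currency deposit £148 billion: notes return to the central bank → −£148B.
Net: 377 + 0 − 148 = +£229 billion.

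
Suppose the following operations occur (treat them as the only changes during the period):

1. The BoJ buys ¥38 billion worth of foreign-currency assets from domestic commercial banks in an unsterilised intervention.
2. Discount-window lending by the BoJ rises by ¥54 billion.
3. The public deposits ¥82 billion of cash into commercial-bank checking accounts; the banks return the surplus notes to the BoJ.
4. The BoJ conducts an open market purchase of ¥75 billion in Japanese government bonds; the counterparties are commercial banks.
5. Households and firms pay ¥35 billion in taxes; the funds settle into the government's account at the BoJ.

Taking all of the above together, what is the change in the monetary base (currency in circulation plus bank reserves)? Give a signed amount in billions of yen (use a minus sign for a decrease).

+¥132 billion

FX purchase ¥38 billion: BoJ balance sheet expands → +¥38B.
Discount-window loan ¥54 billion: BoJ balance sheet expands → +¥54B.
Currency deposit ¥82 billion: just a shift between currency and reserves — both are base money → 0.
OMO purchase (from banks) ¥75 billion: BoJ balance sheet expands → +¥75B.
Government account inflow ¥35 billion: reserves shift to a non-base liability → −¥35B.
Net: 38 + 54 + 0 + 75 − 35 = +¥132 billion.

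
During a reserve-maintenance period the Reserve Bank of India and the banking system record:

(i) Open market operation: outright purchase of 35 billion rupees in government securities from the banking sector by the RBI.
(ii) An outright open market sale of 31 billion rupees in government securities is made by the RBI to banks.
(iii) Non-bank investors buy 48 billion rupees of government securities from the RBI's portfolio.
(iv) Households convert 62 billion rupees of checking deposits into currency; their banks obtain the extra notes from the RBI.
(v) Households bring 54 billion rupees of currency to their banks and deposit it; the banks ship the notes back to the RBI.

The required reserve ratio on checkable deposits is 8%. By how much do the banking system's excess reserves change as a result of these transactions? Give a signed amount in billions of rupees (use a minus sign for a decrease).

-47.52 billion

OMO purchase (from banks) 35 billion rupees: reserves +35B, deposits 0.
OMO sale (to banks) 31 billion rupees: reserves −31B, deposits 0.
Asset sale (to non-banks) 48 billion rupees: reserves −48B, deposits −48B.
Currency withdrawal 62 billion rupees: reserves −62B, deposits −62B.
Currency deposit 54 billion rupees: reserves +54B, deposits +54B.
Totals: Δreserves = −52B, Δdeposits = −56B.
Δrequired reserves = 8% × −56B = −4.48B.
Δexcess reserves = Δreserves − Δrequired = −52B − (−4.48B) = -47.52 billion.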